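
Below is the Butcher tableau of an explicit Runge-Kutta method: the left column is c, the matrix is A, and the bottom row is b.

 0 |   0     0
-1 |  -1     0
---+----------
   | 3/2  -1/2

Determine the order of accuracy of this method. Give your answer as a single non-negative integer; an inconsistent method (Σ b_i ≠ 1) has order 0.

2

b = (3/2, -1/2)
c = (0, -1)
Σ b_i: 3/2·1 + (-1/2)·1 = 1 ✓
b·c: (-1/2)·(-1) = 1/2 ✓; 2 stages ⇒ order 2.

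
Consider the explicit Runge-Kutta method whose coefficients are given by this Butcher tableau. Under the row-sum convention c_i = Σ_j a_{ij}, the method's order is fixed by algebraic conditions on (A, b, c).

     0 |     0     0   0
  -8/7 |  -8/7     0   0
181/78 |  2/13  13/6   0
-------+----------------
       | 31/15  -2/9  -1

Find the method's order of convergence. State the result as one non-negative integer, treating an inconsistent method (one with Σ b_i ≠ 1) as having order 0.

b = (31/15, -2/9, -1)
c = (0, -8/7, 181/78)
Ac = (0, 0, -52/21)
Σ b_i: 31/15·1 + (-2/9)·1 + (-1)·1 = 38/45 ≠ 1 ⇒ order 0.

0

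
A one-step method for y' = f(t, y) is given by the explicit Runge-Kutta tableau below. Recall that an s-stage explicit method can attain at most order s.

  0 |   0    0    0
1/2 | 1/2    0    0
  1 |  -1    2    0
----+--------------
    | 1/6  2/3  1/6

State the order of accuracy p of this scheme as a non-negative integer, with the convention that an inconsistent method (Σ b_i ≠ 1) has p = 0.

b = (1/6, 2/3, 1/6)
c = (0, 1/2, 1)
Ac = (0, 0, 1)
Σ b_i: 1/6·1 + 2/3·1 + 1/6·1 = 1 ✓
b·c: 2/3·1/2 + 1/6·1 = 1/2 ✓
b·c²: 2/3·1/4 + 1/6·1 = 1/3 ✓
b·Ac: 1/6·1 = 1/6 ✓; 3 stages ⇒ order 3.

3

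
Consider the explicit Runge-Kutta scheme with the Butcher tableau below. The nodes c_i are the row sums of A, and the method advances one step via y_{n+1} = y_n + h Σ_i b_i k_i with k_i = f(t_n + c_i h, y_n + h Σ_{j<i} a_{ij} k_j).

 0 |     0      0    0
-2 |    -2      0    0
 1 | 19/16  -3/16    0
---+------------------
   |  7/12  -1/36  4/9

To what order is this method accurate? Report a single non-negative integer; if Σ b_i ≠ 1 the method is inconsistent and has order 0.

b = (7/12, -1/36, 4/9)
c = (0, -2, 1)
Ac = (0, 0, 3/8)
Σ b_i: 7/12·1 + (-1/36)·1 + 4/9·1 = 1 ✓
b·c: (-1/36)·(-2) + 4/9·1 = 1/2 ✓
b·c²: (-1/36)·4 + 4/9·1 = 1/3 ✓
b·Ac: 4/9·3/8 = 1/6 ✓; 3 stages ⇒ order 3.

3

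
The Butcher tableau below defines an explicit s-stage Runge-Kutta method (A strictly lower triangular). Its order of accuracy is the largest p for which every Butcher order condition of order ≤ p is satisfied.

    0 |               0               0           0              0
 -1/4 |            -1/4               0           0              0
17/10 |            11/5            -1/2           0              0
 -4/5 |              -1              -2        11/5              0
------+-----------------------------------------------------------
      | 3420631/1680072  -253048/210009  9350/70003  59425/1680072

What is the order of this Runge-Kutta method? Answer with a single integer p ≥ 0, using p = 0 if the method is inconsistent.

b = (3420631/1680072, -253048/210009, 9350/70003, 59425/1680072)
c = (0, -1/4, 17/10, -4/5)
Ac = (0, 0, 1/8, 106/25)
Σ b_i: 3420631/1680072·1 + (-253048/210009)·1 + 9350/70003·1 + 59425/1680072·1 = 1 ✓
b·c: (-253048/210009)·(-1/4) + 9350/70003·17/10 + 59425/1680072·(-4/5) = 1/2 ✓
b·c²: (-253048/210009)·1/16 + 9350/70003·289/100 + 59425/1680072·16/25 = 1/3 ✓
b·Ac: 9350/70003·1/8 + 59425/1680072·106/25 = 1/6 ✓
b·c³: (-253048/210009)·(-1/64) + 9350/70003·4913/1000 + 59425/1680072·(-64/125) = 1839471/2800120 ≠ 1/4 ⇒ order 3.
b·(c∘Ac): 9350/70003·17/80 + 59425/1680072·(-424/125) = -769423/8400360 ≠ 1/8
b·Ac²: 9350/70003·(-1/32) + 59425/1680072·6233/1000 = 14535341/67202880 ≠ 1/12
b·A²c: 59425/1680072·11/40 = 130735/13440576 ≠ 1/24

3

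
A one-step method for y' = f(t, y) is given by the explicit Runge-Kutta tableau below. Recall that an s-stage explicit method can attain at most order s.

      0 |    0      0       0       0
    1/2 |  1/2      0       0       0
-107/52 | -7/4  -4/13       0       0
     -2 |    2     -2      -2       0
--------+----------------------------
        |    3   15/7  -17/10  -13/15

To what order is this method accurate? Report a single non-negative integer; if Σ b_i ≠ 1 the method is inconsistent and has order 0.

0

b = (3, 15/7, -17/10, -13/15)
c = (0, 1/2, -107/52, -2)
Ac = (0, 0, -2/13, 81/26)
Σ b_i: 3·1 + 15/7·1 + (-17/10)·1 + (-13/15)·1 = 541/210 ≠ 1 ⇒ order 0.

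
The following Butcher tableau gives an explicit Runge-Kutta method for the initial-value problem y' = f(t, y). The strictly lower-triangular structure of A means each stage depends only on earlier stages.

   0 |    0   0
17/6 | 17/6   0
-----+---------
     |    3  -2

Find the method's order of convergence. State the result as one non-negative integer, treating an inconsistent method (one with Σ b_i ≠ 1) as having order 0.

b = (3, -2)
c = (0, 17/6)
Σ b_i: 3·1 + (-2)·1 = 1 ✓
b·c: (-2)·17/6 = -17/3 ≠ 1/2 ⇒ order 1.

1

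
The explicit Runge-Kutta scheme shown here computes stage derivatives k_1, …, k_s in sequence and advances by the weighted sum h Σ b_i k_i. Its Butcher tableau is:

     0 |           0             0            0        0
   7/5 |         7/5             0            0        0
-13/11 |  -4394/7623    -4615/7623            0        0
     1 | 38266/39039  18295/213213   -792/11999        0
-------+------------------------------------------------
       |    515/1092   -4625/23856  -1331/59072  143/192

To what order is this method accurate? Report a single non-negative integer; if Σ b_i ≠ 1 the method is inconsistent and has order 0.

b = (515/1092, -4625/23856, -1331/59072, 143/192)
c = (0, 7/5, -13/11, 1)
Ac = (0, 0, -923/1089, 85/429)
Σ b_i: 515/1092·1 + (-4625/23856)·1 + (-1331/59072)·1 + 143/192·1 = 1 ✓
b·c: (-4625/23856)·7/5 + (-1331/59072)·(-13/11) + 143/192·1 = 1/2 ✓
b·c²: (-4625/23856)·49/25 + (-1331/59072)·169/121 + 143/192·1 = 1/3 ✓
b·Ac: (-1331/59072)·(-923/1089) + 143/192·85/429 = 1/6 ✓
b·c³: (-4625/23856)·343/125 + (-1331/59072)·(-2197/1331) + 143/192·1 = 1/4 ✓
b·(c∘Ac): (-1331/59072)·11999/11979 + 143/192·85/429 = 1/8 ✓
b·Ac²: (-1331/59072)·(-6461/5445) + 143/192·163/2145 = 1/12 ✓
b·A²c: 143/192·8/143 = 1/24 ✓; 4 stages ⇒ order 4.

4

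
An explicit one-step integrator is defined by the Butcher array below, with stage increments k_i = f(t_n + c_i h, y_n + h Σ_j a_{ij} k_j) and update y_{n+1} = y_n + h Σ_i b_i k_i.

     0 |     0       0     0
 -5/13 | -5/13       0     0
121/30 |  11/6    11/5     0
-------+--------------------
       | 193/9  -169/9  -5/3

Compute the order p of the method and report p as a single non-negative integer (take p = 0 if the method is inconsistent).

2

b = (193/9, -169/9, -5/3)
c = (0, -5/13, 121/30)
Ac = (0, 0, -11/13)
Σ b_i: 193/9·1 + (-169/9)·1 + (-5/3)·1 = 1 ✓
b·c: (-169/9)·(-5/13) + (-5/3)·121/30 = 1/2 ✓
b·c²: (-169/9)·25/169 + (-5/3)·14641/900 = -16141/540 ≠ 1/3 ⇒ order 2.
b·Ac: (-5/3)·(-11/13) = 55/39 ≠ 1/6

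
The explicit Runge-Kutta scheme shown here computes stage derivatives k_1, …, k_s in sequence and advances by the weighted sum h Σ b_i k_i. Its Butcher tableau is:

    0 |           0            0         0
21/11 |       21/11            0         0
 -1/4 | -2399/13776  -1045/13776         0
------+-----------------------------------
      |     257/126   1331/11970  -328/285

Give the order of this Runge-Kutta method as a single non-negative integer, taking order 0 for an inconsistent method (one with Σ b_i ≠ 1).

b = (257/126, 1331/11970, -328/285)
c = (0, 21/11, -1/4)
Ac = (0, 0, -95/656)
Σ b_i: 257/126·1 + 1331/11970·1 + (-328/285)·1 = 1 ✓
b·c: 1331/11970·21/11 + (-328/285)·(-1/4) = 1/2 ✓
b·c²: 1331/11970·441/121 + (-328/285)·1/16 = 1/3 ✓
b·Ac: (-328/285)·(-95/656) = 1/6 ✓; 3 stages ⇒ order 3.

3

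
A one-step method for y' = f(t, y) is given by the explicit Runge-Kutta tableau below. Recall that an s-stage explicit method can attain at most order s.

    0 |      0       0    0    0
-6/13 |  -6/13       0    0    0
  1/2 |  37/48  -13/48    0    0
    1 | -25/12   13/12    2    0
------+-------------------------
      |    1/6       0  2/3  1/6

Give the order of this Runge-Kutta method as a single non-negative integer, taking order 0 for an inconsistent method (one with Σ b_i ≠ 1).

4

b = (1/6, 0, 2/3, 1/6)
c = (0, -6/13, 1/2, 1)
Ac = (0, 0, 1/8, 1/2)
Σ b_i: 1/6·1 + 2/3·1 + 1/6·1 = 1 ✓
b·c: 2/3·1/2 + 1/6·1 = 1/2 ✓
b·c²: 2/3·1/4 + 1/6·1 = 1/3 ✓
b·Ac: 2/3·1/8 + 1/6·1/2 = 1/6 ✓
b·c³: 2/3·1/8 + 1/6·1 = 1/4 ✓
b·(c∘Ac): 2/3·1/16 + 1/6·1/2 = 1/8 ✓
b·Ac²: 2/3·(-3/52) + 1/6·19/26 = 1/12 ✓
b·A²c: 1/6·1/4 = 1/24 ✓; 4 stages ⇒ order 4.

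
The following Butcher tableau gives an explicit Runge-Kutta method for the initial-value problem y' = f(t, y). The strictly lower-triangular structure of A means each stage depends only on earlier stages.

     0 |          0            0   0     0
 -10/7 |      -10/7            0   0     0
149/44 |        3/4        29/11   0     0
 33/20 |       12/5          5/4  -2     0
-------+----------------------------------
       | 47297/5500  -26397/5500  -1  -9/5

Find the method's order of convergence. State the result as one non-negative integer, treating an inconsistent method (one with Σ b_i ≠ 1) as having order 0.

b = (47297/5500, -26397/5500, -1, -9/5)
c = (0, -10/7, 149/44, 33/20)
Ac = (0, 0, -290/77, -659/77)
Σ b_i: 47297/5500·1 + (-26397/5500)·1 + (-1)·1 + (-9/5)·1 = 1 ✓
b·c: (-26397/5500)·(-10/7) + (-1)·149/44 + (-9/5)·33/20 = 1/2 ✓
b·c²: (-26397/5500)·100/49 + (-1)·22201/1936 + (-9/5)·1089/400 = -22159861/847000 ≠ 1/3 ⇒ order 2.
b·Ac: (-1)·(-290/77) + (-9/5)·(-659/77) = 671/35 ≠ 1/6

2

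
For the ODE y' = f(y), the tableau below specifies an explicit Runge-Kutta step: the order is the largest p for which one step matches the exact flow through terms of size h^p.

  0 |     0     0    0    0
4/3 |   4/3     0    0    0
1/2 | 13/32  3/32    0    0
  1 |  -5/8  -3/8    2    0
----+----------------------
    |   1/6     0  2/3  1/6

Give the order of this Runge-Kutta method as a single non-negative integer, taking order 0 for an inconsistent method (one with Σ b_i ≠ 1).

4

b = (1/6, 0, 2/3, 1/6)
c = (0, 4/3, 1/2, 1)
Ac = (0, 0, 1/8, 1/2)
Σ b_i: 1/6·1 + 2/3·1 + 1/6·1 = 1 ✓
b·c: 2/3·1/2 + 1/6·1 = 1/2 ✓
b·c²: 2/3·1/4 + 1/6·1 = 1/3 ✓
b·Ac: 2/3·1/8 + 1/6·1/2 = 1/6 ✓
b·c³: 2/3·1/8 + 1/6·1 = 1/4 ✓
b·(c∘Ac): 2/3·1/16 + 1/6·1/2 = 1/8 ✓
b·Ac²: 2/3·1/6 + 1/6·(-1/6) = 1/12 ✓
b·A²c: 1/6·1/4 = 1/24 ✓; 4 stages ⇒ order 4.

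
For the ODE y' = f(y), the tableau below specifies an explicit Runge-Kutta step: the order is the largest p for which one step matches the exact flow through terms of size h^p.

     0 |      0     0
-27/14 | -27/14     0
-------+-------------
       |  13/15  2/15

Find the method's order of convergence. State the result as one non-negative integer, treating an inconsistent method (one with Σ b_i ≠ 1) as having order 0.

b = (13/15, 2/15)
c = (0, -27/14)
Σ b_i: 13/15·1 + 2/15·1 = 1 ✓
b·c: 2/15·(-27/14) = -9/35 ≠ 1/2 ⇒ order 1.

1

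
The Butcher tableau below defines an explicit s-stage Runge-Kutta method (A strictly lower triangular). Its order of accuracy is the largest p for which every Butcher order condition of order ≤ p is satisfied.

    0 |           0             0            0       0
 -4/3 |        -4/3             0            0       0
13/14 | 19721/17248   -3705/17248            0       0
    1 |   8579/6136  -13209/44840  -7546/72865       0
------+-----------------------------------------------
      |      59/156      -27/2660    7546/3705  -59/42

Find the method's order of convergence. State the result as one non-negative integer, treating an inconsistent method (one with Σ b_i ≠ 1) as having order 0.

4

b = (59/156, -27/2660, 7546/3705, -59/42)
c = (0, -4/3, 13/14, 1)
Ac = (0, 0, 1235/4312, 35/118)
Σ b_i: 59/156·1 + (-27/2660)·1 + 7546/3705·1 + (-59/42)·1 = 1 ✓
b·c: (-27/2660)·(-4/3) + 7546/3705·13/14 + (-59/42)·1 = 1/2 ✓
b·c²: (-27/2660)·16/9 + 7546/3705·169/196 + (-59/42)·1 = 1/3 ✓
b·Ac: 7546/3705·1235/4312 + (-59/42)·35/118 = 1/6 ✓
b·c³: (-27/2660)·(-64/27) + 7546/3705·2197/2744 + (-59/42)·1 = 1/4 ✓
b·(c∘Ac): 7546/3705·16055/60368 + (-59/42)·35/118 = 1/8 ✓
b·Ac²: 7546/3705·(-1235/3234) + (-59/42)·(-217/354) = 1/12 ✓
b·A²c: (-59/42)·(-7/236) = 1/24 ✓; 4 stages ⇒ order 4.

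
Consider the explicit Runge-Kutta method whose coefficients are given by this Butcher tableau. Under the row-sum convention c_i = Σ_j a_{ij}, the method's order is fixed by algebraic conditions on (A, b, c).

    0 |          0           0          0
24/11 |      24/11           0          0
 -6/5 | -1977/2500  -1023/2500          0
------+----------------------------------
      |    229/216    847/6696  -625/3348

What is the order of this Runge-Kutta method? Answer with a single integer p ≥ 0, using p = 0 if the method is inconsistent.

b = (229/216, 847/6696, -625/3348)
c = (0, 24/11, -6/5)
Ac = (0, 0, -558/625)
Σ b_i: 229/216·1 + 847/6696·1 + (-625/3348)·1 = 1 ✓
b·c: 847/6696·24/11 + (-625/3348)·(-6/5) = 1/2 ✓
b·c²: 847/6696·576/121 + (-625/3348)·36/25 = 1/3 ✓
b·Ac: (-625/3348)·(-558/625) = 1/6 ✓; 3 stages ⇒ order 3.

3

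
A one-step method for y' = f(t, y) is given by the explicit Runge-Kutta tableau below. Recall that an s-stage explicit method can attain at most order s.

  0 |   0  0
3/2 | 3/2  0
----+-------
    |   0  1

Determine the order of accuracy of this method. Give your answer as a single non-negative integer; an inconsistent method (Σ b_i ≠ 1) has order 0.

b = (0, 1)
c = (0, 3/2)
Σ b_i: 1·1 = 1 ✓
b·c: 1·3/2 = 3/2 ≠ 1/2 ⇒ order 1.

1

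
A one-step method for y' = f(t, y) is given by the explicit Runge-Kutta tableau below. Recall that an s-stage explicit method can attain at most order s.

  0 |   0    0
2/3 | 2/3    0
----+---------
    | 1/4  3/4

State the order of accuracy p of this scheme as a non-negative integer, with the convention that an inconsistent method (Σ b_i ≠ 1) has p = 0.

b = (1/4, 3/4)
c = (0, 2/3)
Σ b_i: 1/4·1 + 3/4·1 = 1 ✓
b·c: 3/4·2/3 = 1/2 ✓; 2 stages ⇒ order 2.

2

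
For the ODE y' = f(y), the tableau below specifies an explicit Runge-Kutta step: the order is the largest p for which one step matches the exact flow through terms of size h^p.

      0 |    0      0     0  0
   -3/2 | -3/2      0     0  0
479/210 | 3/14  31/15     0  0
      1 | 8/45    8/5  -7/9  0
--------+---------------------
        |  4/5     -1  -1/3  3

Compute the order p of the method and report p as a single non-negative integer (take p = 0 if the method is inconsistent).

b = (4/5, -1, -1/3, 3)
c = (0, -3/2, 479/210, 1)
Ac = (0, 0, -31/10, -1127/270)
Σ b_i: 4/5·1 + (-1)·1 + (-1/3)·1 + 3·1 = 37/15 ≠ 1 ⇒ order 0.

0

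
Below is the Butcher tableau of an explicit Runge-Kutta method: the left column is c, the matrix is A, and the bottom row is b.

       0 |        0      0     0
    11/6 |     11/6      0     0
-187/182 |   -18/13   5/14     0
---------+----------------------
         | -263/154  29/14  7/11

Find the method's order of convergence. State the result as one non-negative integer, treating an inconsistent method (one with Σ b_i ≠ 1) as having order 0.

b = (-263/154, 29/14, 7/11)
c = (0, 11/6, -187/182)
Ac = (0, 0, 55/84)
Σ b_i: (-263/154)·1 + 29/14·1 + 7/11·1 = 1 ✓
b·c: 29/14·11/6 + 7/11·(-187/182) = 3433/1092 ≠ 1/2 ⇒ order 1.

1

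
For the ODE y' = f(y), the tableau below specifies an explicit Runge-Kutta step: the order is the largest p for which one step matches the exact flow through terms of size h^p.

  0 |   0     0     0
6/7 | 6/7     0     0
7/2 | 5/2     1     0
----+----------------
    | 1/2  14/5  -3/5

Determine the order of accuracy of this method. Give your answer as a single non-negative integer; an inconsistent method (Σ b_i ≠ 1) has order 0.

b = (1/2, 14/5, -3/5)
c = (0, 6/7, 7/2)
Ac = (0, 0, 6/7)
Σ b_i: 1/2·1 + 14/5·1 + (-3/5)·1 = 27/10 ≠ 1 ⇒ order 0.

0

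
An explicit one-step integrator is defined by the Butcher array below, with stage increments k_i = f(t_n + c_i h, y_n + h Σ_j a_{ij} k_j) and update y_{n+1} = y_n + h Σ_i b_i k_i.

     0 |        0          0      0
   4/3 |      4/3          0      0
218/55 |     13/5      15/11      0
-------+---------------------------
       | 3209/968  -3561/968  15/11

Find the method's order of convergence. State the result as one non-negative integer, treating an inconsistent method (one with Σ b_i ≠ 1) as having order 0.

b = (3209/968, -3561/968, 15/11)
c = (0, 4/3, 218/55)
Ac = (0, 0, 20/11)
Σ b_i: 3209/968·1 + (-3561/968)·1 + 15/11·1 = 1 ✓
b·c: (-3561/968)·4/3 + 15/11·218/55 = 1/2 ✓
b·c²: (-3561/968)·16/9 + 15/11·47524/3025 = 297146/19965 ≠ 1/3 ⇒ order 2.
b·Ac: 15/11·20/11 = 300/121 ≠ 1/6

2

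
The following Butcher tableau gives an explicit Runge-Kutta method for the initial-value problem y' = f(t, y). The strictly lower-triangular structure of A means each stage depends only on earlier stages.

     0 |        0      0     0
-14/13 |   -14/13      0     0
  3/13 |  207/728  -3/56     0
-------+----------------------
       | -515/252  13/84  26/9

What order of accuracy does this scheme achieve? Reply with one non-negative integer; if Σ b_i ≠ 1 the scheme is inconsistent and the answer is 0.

3

b = (-515/252, 13/84, 26/9)
c = (0, -14/13, 3/13)
Ac = (0, 0, 3/52)
Σ b_i: (-515/252)·1 + 13/84·1 + 26/9·1 = 1 ✓
b·c: 13/84·(-14/13) + 26/9·3/13 = 1/2 ✓
b·c²: 13/84·196/169 + 26/9·9/169 = 1/3 ✓
b·Ac: 26/9·3/52 = 1/6 ✓; 3 stages ⇒ order 3.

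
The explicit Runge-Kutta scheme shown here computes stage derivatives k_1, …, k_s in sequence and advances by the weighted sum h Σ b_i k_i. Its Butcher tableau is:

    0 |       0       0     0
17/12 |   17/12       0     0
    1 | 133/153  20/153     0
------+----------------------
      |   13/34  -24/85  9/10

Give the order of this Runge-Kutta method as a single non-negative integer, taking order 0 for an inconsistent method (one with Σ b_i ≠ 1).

3

b = (13/34, -24/85, 9/10)
c = (0, 17/12, 1)
Ac = (0, 0, 5/27)
Σ b_i: 13/34·1 + (-24/85)·1 + 9/10·1 = 1 ✓
b·c: (-24/85)·17/12 + 9/10·1 = 1/2 ✓
b·c²: (-24/85)·289/144 + 9/10·1 = 1/3 ✓
b·Ac: 9/10·5/27 = 1/6 ✓; 3 stages ⇒ order 3.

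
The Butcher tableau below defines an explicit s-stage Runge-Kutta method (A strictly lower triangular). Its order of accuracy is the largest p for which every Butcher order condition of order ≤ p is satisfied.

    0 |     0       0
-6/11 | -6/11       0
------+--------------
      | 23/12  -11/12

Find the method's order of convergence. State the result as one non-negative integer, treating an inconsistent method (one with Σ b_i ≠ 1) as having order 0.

b = (23/12, -11/12)
c = (0, -6/11)
Σ b_i: 23/12·1 + (-11/12)·1 = 1 ✓
b·c: (-11/12)·(-6/11) = 1/2 ✓; 2 stages ⇒ order 2.

2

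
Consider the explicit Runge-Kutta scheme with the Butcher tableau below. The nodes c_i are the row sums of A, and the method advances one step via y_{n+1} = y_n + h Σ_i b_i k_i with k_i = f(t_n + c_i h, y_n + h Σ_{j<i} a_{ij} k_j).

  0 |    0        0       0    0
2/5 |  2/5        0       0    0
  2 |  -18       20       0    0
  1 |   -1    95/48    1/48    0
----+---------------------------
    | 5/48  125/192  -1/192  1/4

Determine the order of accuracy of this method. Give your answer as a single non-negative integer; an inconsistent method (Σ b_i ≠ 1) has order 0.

b = (5/48, 125/192, -1/192, 1/4)
c = (0, 2/5, 2, 1)
Ac = (0, 0, 8, 5/6)
Σ b_i: 5/48·1 + 125/192·1 + (-1/192)·1 + 1/4·1 = 1 ✓
b·c: 125/192·2/5 + (-1/192)·2 + 1/4·1 = 1/2 ✓
b·c²: 125/192·4/25 + (-1/192)·4 + 1/4·1 = 1/3 ✓
b·Ac: (-1/192)·8 + 1/4·5/6 = 1/6 ✓
b·c³: 125/192·8/125 + (-1/192)·8 + 1/4·1 = 1/4 ✓
b·(c∘Ac): (-1/192)·16 + 1/4·5/6 = 1/8 ✓
b·Ac²: (-1/192)·16/5 + 1/4·2/5 = 1/12 ✓
b·A²c: 1/4·1/6 = 1/24 ✓; 4 stages ⇒ order 4.

4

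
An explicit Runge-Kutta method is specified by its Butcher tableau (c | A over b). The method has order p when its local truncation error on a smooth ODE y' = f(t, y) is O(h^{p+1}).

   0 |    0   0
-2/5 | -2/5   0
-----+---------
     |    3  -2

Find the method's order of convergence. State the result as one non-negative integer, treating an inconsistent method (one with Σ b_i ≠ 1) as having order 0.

b = (3, -2)
c = (0, -2/5)
Σ b_i: 3·1 + (-2)·1 = 1 ✓
b·c: (-2)·(-2/5) = 4/5 ≠ 1/2 ⇒ order 1.

1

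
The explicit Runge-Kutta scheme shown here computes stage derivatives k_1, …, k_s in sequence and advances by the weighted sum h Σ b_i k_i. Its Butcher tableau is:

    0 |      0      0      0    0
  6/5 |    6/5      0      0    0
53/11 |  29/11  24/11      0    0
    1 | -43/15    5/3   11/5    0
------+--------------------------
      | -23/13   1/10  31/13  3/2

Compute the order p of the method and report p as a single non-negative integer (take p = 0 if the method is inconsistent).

b = (-23/13, 1/10, 31/13, 3/2)
c = (0, 6/5, 53/11, 1)
Ac = (0, 0, 144/55, 63/5)
Σ b_i: (-23/13)·1 + 1/10·1 + 31/13·1 + 3/2·1 = 144/65 ≠ 1 ⇒ order 0.

0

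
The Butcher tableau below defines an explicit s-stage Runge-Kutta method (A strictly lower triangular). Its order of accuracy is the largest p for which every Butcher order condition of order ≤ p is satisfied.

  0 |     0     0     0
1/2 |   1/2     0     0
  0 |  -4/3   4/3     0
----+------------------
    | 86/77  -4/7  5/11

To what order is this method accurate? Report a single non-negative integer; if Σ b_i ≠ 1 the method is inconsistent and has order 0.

1

b = (86/77, -4/7, 5/11)
c = (0, 1/2, 0)
Ac = (0, 0, 2/3)
Σ b_i: 86/77·1 + (-4/7)·1 + 5/11·1 = 1 ✓
b·c: (-4/7)·1/2 = -2/7 ≠ 1/2 ⇒ order 1.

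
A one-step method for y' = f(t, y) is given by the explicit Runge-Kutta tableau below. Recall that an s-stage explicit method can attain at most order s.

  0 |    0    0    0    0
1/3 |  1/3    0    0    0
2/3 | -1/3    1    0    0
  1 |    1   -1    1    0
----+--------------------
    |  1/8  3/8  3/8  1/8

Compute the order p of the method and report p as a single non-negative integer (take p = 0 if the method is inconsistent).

4

b = (1/8, 3/8, 3/8, 1/8)
c = (0, 1/3, 2/3, 1)
Ac = (0, 0, 1/3, 1/3)
Σ b_i: 1/8·1 + 3/8·1 + 3/8·1 + 1/8·1 = 1 ✓
b·c: 3/8·1/3 + 3/8·2/3 + 1/8·1 = 1/2 ✓
b·c²: 3/8·1/9 + 3/8·4/9 + 1/8·1 = 1/3 ✓
b·Ac: 3/8·1/3 + 1/8·1/3 = 1/6 ✓
b·c³: 3/8·1/27 + 3/8·8/27 + 1/8·1 = 1/4 ✓
b·(c∘Ac): 3/8·2/9 + 1/8·1/3 = 1/8 ✓
b·Ac²: 3/8·1/9 + 1/8·1/3 = 1/12 ✓
b·A²c: 1/8·1/3 = 1/24 ✓; 4 stages ⇒ order 4.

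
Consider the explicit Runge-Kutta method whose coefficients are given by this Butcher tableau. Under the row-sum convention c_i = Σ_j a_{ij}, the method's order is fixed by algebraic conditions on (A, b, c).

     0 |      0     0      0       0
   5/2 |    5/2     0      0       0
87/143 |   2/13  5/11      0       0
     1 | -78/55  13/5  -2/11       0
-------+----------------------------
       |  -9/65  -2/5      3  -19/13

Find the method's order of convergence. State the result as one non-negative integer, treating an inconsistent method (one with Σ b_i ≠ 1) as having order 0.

1

b = (-9/65, -2/5, 3, -19/13)
c = (0, 5/2, 87/143, 1)
Ac = (0, 0, 25/22, 20101/3146)
Σ b_i: (-9/65)·1 + (-2/5)·1 + 3·1 + (-19/13)·1 = 1 ✓
b·c: (-2/5)·5/2 + 3·87/143 + (-19/13)·1 = -7/11 ≠ 1/2 ⇒ order 1.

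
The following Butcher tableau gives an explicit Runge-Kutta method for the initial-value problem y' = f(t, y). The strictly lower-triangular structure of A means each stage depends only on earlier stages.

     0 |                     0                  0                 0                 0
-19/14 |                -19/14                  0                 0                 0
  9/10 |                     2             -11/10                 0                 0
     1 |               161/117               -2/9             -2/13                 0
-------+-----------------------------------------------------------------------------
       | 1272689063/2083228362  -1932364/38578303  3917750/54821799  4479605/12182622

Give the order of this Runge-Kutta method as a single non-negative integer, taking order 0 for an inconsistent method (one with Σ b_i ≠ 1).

b = (1272689063/2083228362, -1932364/38578303, 3917750/54821799, 4479605/12182622)
c = (0, -19/14, 9/10, 1)
Ac = (0, 0, 209/140, 668/4095)
Σ b_i: 1272689063/2083228362·1 + (-1932364/38578303)·1 + 3917750/54821799·1 + 4479605/12182622·1 = 1 ✓
b·c: (-1932364/38578303)·(-19/14) + 3917750/54821799·9/10 + 4479605/12182622·1 = 1/2 ✓
b·c²: (-1932364/38578303)·361/196 + 3917750/54821799·81/100 + 4479605/12182622·1 = 1/3 ✓
b·Ac: 3917750/54821799·209/140 + 4479605/12182622·668/4095 = 1/6 ✓
b·c³: (-1932364/38578303)·(-6859/2744) + 3917750/54821799·729/1000 + 4479605/12182622·1 = 92954521/170556708 ≠ 1/4 ⇒ order 3.
b·(c∘Ac): 3917750/54821799·1881/1400 + 4479605/12182622·668/4095 = 239458867/1535010372 ≠ 1/8
b·Ac²: 3917750/54821799·(-3971/1960) + 4479605/12182622·(-76523/143325) = -41555927/121826220 ≠ 1/12
b·A²c: 4479605/12182622·(-209/910) = -14403653/170556708 ≠ 1/24

3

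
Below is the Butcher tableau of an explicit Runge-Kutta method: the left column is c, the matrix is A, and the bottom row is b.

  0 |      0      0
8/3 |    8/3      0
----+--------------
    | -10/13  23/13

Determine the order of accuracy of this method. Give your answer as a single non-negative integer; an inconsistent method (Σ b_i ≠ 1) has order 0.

1

b = (-10/13, 23/13)
c = (0, 8/3)
Σ b_i: (-10/13)·1 + 23/13·1 = 1 ✓
b·c: 23/13·8/3 = 184/39 ≠ 1/2 ⇒ order 1.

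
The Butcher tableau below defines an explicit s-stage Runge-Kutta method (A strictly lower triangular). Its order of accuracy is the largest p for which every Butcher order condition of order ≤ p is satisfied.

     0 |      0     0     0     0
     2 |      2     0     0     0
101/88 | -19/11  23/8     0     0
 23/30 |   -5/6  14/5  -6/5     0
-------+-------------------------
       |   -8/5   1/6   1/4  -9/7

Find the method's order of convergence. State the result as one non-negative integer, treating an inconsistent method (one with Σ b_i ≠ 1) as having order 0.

0

b = (-8/5, 1/6, 1/4, -9/7)
c = (0, 2, 101/88, 23/30)
Ac = (0, 0, 23/4, 929/220)
Σ b_i: (-8/5)·1 + 1/6·1 + 1/4·1 + (-9/7)·1 = -1037/420 ≠ 1 ⇒ order 0.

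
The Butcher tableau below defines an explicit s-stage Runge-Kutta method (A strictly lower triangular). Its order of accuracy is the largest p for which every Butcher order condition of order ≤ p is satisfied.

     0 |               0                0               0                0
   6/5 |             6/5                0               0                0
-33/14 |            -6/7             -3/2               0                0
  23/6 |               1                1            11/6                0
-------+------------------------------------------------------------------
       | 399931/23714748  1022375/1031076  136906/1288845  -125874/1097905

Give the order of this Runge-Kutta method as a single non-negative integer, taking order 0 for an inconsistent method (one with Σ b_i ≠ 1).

b = (399931/23714748, 1022375/1031076, 136906/1288845, -125874/1097905)
c = (0, 6/5, -33/14, 23/6)
Ac = (0, 0, -9/5, -437/140)
Σ b_i: 399931/23714748·1 + 1022375/1031076·1 + 136906/1288845·1 + (-125874/1097905)·1 = 1 ✓
b·c: 1022375/1031076·6/5 + 136906/1288845·(-33/14) + (-125874/1097905)·23/6 = 1/2 ✓
b·c²: 1022375/1031076·36/25 + 136906/1288845·1089/196 + (-125874/1097905)·529/36 = 1/3 ✓
b·Ac: 136906/1288845·(-9/5) + (-125874/1097905)·(-437/140) = 1/6 ✓
b·c³: 1022375/1031076·216/125 + 136906/1288845·(-35937/2744) + (-125874/1097905)·12167/216 = -410049/66829 ≠ 1/4 ⇒ order 3.
b·(c∘Ac): 136906/1288845·297/70 + (-125874/1097905)·(-10051/840) = 347993/190940 ≠ 1/8
b·Ac²: 136906/1288845·(-54/25) + (-125874/1097905)·113937/9800 = -240148499/153706700 ≠ 1/12
b·A²c: (-125874/1097905)·(-33/10) = 2076921/5489525 ≠ 1/24

3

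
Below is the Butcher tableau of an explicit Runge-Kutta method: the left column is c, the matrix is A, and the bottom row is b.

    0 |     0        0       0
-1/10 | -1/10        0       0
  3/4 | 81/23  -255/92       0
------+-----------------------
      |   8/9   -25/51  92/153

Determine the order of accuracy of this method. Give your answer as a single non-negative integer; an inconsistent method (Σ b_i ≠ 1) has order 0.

b = (8/9, -25/51, 92/153)
c = (0, -1/10, 3/4)
Ac = (0, 0, 51/184)
Σ b_i: 8/9·1 + (-25/51)·1 + 92/153·1 = 1 ✓
b·c: (-25/51)·(-1/10) + 92/153·3/4 = 1/2 ✓
b·c²: (-25/51)·1/100 + 92/153·9/16 = 1/3 ✓
b·Ac: 92/153·51/184 = 1/6 ✓; 3 stages ⇒ order 3.

3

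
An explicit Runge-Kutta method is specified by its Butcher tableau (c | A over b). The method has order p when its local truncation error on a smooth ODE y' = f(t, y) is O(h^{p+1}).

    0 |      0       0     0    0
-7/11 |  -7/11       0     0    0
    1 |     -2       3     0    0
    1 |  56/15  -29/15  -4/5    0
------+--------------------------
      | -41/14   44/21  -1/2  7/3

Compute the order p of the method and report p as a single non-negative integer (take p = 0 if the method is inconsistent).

2

b = (-41/14, 44/21, -1/2, 7/3)
c = (0, -7/11, 1, 1)
Ac = (0, 0, -21/11, 71/165)
Σ b_i: (-41/14)·1 + 44/21·1 + (-1/2)·1 + 7/3·1 = 1 ✓
b·c: 44/21·(-7/11) + (-1/2)·1 + 7/3·1 = 1/2 ✓
b·c²: 44/21·49/121 + (-1/2)·1 + 7/3·1 = 59/22 ≠ 1/3 ⇒ order 2.
b·Ac: (-1/2)·(-21/11) + 7/3·71/165 = 1939/990 ≠ 1/6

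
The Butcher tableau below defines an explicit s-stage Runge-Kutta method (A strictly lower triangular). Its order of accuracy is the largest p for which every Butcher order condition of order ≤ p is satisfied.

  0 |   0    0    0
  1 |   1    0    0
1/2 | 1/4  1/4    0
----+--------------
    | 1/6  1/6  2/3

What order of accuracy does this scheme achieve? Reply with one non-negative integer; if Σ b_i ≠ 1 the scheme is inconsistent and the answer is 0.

b = (1/6, 1/6, 2/3)
c = (0, 1, 1/2)
Ac = (0, 0, 1/4)
Σ b_i: 1/6·1 + 1/6·1 + 2/3·1 = 1 ✓
b·c: 1/6·1 + 2/3·1/2 = 1/2 ✓
b·c²: 1/6·1 + 2/3·1/4 = 1/3 ✓
b·Ac: 2/3·1/4 = 1/6 ✓; 3 stages ⇒ order 3.

3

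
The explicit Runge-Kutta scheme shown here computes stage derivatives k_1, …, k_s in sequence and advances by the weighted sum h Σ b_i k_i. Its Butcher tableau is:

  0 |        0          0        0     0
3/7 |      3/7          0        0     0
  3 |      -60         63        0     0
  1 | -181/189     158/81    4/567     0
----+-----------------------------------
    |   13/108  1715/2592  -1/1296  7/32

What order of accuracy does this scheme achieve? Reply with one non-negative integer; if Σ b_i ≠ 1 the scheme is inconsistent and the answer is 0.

4

b = (13/108, 1715/2592, -1/1296, 7/32)
c = (0, 3/7, 3, 1)
Ac = (0, 0, 27, 6/7)
Σ b_i: 13/108·1 + 1715/2592·1 + (-1/1296)·1 + 7/32·1 = 1 ✓
b·c: 1715/2592·3/7 + (-1/1296)·3 + 7/32·1 = 1/2 ✓
b·c²: 1715/2592·9/49 + (-1/1296)·9 + 7/32·1 = 1/3 ✓
b·Ac: (-1/1296)·27 + 7/32·6/7 = 1/6 ✓
b·c³: 1715/2592·27/343 + (-1/1296)·27 + 7/32·1 = 1/4 ✓
b·(c∘Ac): (-1/1296)·81 + 7/32·6/7 = 1/8 ✓
b·Ac²: (-1/1296)·81/7 + 7/32·62/147 = 1/12 ✓
b·A²c: 7/32·4/21 = 1/24 ✓; 4 stages ⇒ order 4.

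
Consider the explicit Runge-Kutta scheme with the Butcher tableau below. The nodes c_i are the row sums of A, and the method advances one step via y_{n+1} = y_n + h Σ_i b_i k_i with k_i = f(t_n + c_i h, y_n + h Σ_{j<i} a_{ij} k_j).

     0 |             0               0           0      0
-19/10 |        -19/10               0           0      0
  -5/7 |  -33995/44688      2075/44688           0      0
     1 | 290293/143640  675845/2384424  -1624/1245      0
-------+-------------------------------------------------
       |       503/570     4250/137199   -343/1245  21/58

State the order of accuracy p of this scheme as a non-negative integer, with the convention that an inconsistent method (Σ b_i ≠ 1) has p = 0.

4

b = (503/570, 4250/137199, -343/1245, 21/58)
c = (0, -19/10, -5/7, 1)
Ac = (0, 0, -415/4704, 1189/3024)
Σ b_i: 503/570·1 + 4250/137199·1 + (-343/1245)·1 + 21/58·1 = 1 ✓
b·c: 4250/137199·(-19/10) + (-343/1245)·(-5/7) + 21/58·1 = 1/2 ✓
b·c²: 4250/137199·361/100 + (-343/1245)·25/49 + 21/58·1 = 1/3 ✓
b·Ac: (-343/1245)·(-415/4704) + 21/58·1189/3024 = 1/6 ✓
b·c³: 4250/137199·(-6859/1000) + (-343/1245)·(-125/343) + 21/58·1 = 1/4 ✓
b·(c∘Ac): (-343/1245)·2075/32928 + 21/58·1189/3024 = 1/8 ✓
b·Ac²: (-343/1245)·1577/9408 + 21/58·10817/30240 = 1/12 ✓
b·A²c: 21/58·29/252 = 1/24 ✓; 4 stages ⇒ order 4.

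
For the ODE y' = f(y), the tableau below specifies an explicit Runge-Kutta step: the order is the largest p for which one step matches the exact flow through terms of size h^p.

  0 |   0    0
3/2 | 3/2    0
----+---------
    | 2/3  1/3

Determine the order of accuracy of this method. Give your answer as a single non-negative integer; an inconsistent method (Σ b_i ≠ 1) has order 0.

2

b = (2/3, 1/3)
c = (0, 3/2)
Σ b_i: 2/3·1 + 1/3·1 = 1 ✓
b·c: 1/3·3/2 = 1/2 ✓; 2 stages ⇒ order 2.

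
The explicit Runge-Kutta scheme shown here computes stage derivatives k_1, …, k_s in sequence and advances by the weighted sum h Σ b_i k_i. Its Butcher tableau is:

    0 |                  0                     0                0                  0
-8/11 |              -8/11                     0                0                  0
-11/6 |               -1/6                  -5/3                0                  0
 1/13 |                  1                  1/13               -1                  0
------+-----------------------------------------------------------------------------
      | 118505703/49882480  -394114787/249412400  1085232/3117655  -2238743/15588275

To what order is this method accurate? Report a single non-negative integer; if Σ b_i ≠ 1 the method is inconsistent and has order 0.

b = (118505703/49882480, -394114787/249412400, 1085232/3117655, -2238743/15588275)
c = (0, -8/11, -11/6, 1/13)
Ac = (0, 0, 40/33, 1525/858)
Σ b_i: 118505703/49882480·1 + (-394114787/249412400)·1 + 1085232/3117655·1 + (-2238743/15588275)·1 = 1 ✓
b·c: (-394114787/249412400)·(-8/11) + 1085232/3117655·(-11/6) + (-2238743/15588275)·1/13 = 1/2 ✓
b·c²: (-394114787/249412400)·64/121 + 1085232/3117655·121/36 + (-2238743/15588275)·1/169 = 1/3 ✓
b·Ac: 1085232/3117655·40/33 + (-2238743/15588275)·1525/858 = 1/6 ✓
b·c³: (-394114787/249412400)·(-512/1331) + 1085232/3117655·(-1331/216) + (-2238743/15588275)·1/2197 = -474445247/308647845 ≠ 1/4 ⇒ order 3.
b·(c∘Ac): 1085232/3117655·(-20/9) + (-2238743/15588275)·1525/11154 = -10880513/13717682 ≠ 1/8
b·Ac²: 1085232/3117655·(-320/363) + (-2238743/15588275)·(-188029/56628) = 1049473429/6172956900 ≠ 1/12
b·A²c: (-2238743/15588275)·(-40/33) = 17909944/102882615 ≠ 1/24

3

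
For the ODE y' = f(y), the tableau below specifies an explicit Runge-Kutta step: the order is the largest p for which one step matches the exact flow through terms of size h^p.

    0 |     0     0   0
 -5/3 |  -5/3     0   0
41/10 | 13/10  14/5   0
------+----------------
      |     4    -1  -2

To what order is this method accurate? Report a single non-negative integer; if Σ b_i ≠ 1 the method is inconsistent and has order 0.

1

b = (4, -1, -2)
c = (0, -5/3, 41/10)
Ac = (0, 0, -14/3)
Σ b_i: 4·1 + (-1)·1 + (-2)·1 = 1 ✓
b·c: (-1)·(-5/3) + (-2)·41/10 = -98/15 ≠ 1/2 ⇒ order 1.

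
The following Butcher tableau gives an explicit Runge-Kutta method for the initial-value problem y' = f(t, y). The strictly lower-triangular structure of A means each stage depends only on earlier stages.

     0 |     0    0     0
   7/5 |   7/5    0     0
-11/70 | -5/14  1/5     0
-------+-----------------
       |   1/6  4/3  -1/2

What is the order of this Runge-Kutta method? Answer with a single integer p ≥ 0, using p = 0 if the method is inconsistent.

1

b = (1/6, 4/3, -1/2)
c = (0, 7/5, -11/70)
Ac = (0, 0, 7/25)
Σ b_i: 1/6·1 + 4/3·1 + (-1/2)·1 = 1 ✓
b·c: 4/3·7/5 + (-1/2)·(-11/70) = 817/420 ≠ 1/2 ⇒ order 1.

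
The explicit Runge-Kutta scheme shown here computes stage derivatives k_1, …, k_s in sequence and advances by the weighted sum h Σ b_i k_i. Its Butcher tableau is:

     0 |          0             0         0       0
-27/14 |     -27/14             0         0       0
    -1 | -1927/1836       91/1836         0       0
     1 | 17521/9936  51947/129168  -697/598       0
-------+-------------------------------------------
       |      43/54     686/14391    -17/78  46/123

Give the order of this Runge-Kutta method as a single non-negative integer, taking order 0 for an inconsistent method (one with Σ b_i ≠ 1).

b = (43/54, 686/14391, -17/78, 46/123)
c = (0, -27/14, -1, 1)
Ac = (0, 0, -13/136, 287/736)
Σ b_i: 43/54·1 + 686/14391·1 + (-17/78)·1 + 46/123·1 = 1 ✓
b·c: 686/14391·(-27/14) + (-17/78)·(-1) + 46/123·1 = 1/2 ✓
b·c²: 686/14391·729/196 + (-17/78)·1 + 46/123·1 = 1/3 ✓
b·Ac: (-17/78)·(-13/136) + 46/123·287/736 = 1/6 ✓
b·c³: 686/14391·(-19683/2744) + (-17/78)·(-1) + 46/123·1 = 1/4 ✓
b·(c∘Ac): (-17/78)·13/136 + 46/123·287/736 = 1/8 ✓
b·Ac²: (-17/78)·351/1904 + 46/123·3403/10304 = 1/12 ✓
b·A²c: 46/123·41/368 = 1/24 ✓; 4 stages ⇒ order 4.

4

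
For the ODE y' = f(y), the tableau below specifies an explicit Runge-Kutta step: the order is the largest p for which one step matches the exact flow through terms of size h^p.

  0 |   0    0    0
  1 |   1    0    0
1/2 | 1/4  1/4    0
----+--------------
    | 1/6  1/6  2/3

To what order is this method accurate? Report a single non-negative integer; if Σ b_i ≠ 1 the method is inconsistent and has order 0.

b = (1/6, 1/6, 2/3)
c = (0, 1, 1/2)
Ac = (0, 0, 1/4)
Σ b_i: 1/6·1 + 1/6·1 + 2/3·1 = 1 ✓
b·c: 1/6·1 + 2/3·1/2 = 1/2 ✓
b·c²: 1/6·1 + 2/3·1/4 = 1/3 ✓
b·Ac: 2/3·1/4 = 1/6 ✓; 3 stages ⇒ order 3.

3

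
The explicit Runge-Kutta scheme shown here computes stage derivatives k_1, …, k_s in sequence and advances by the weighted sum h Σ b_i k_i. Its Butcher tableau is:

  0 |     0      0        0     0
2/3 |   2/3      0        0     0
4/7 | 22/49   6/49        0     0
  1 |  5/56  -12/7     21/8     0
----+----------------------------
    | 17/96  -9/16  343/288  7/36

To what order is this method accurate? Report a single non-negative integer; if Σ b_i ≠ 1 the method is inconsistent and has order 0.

4

b = (17/96, -9/16, 343/288, 7/36)
c = (0, 2/3, 4/7, 1)
Ac = (0, 0, 4/49, 5/14)
Σ b_i: 17/96·1 + (-9/16)·1 + 343/288·1 + 7/36·1 = 1 ✓
b·c: (-9/16)·2/3 + 343/288·4/7 + 7/36·1 = 1/2 ✓
b·c²: (-9/16)·4/9 + 343/288·16/49 + 7/36·1 = 1/3 ✓
b·Ac: 343/288·4/49 + 7/36·5/14 = 1/6 ✓
b·c³: (-9/16)·8/27 + 343/288·64/343 + 7/36·1 = 1/4 ✓
b·(c∘Ac): 343/288·16/343 + 7/36·5/14 = 1/8 ✓
b·Ac²: 343/288·8/147 + 7/36·2/21 = 1/12 ✓
b·A²c: 7/36·3/14 = 1/24 ✓; 4 stages ⇒ order 4.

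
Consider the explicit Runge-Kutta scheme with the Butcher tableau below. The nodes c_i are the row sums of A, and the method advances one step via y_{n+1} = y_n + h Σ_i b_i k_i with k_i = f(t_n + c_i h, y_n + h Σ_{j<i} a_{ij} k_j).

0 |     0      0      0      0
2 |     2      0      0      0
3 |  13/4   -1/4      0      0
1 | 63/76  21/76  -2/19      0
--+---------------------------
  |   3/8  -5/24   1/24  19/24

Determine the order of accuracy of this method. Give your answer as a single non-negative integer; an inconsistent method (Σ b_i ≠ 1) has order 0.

4

b = (3/8, -5/24, 1/24, 19/24)
c = (0, 2, 3, 1)
Ac = (0, 0, -1/2, 9/38)
Σ b_i: 3/8·1 + (-5/24)·1 + 1/24·1 + 19/24·1 = 1 ✓
b·c: (-5/24)·2 + 1/24·3 + 19/24·1 = 1/2 ✓
b·c²: (-5/24)·4 + 1/24·9 + 19/24·1 = 1/3 ✓
b·Ac: 1/24·(-1/2) + 19/24·9/38 = 1/6 ✓
b·c³: (-5/24)·8 + 1/24·27 + 19/24·1 = 1/4 ✓
b·(c∘Ac): 1/24·(-3/2) + 19/24·9/38 = 1/8 ✓
b·Ac²: 1/24·(-1) + 19/24·3/19 = 1/12 ✓
b·A²c: 19/24·1/19 = 1/24 ✓; 4 stages ⇒ order 4.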